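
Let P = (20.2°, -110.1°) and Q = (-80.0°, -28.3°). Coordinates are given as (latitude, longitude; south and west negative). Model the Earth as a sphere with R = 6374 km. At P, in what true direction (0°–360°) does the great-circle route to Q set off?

169.6°

θ = atan2( sin Δλ·cos φ₂ ,  cos φ₁ sin φ₂ − sin φ₁ cos φ₂ cos Δλ )
  = atan2(+0.1719, -0.9328) = 169.56°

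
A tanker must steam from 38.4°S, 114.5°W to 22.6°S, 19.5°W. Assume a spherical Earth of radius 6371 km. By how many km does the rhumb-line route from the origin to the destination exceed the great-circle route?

339 km

Great circle: cos σ = sin φ₁ sin φ₂ + cos φ₁ cos φ₂ cos Δλ,  σ = 1.3942 rad → d_gc = 8882.7 km
Rhumb line: Δψ = +0.3218, q = Δφ/Δψ = 0.8570, d_rh = R√(Δφ²+q²Δλ²) = 9221.7 km
Excess = 9221.7 − 8882.7 = 339.0 ≈ 339 km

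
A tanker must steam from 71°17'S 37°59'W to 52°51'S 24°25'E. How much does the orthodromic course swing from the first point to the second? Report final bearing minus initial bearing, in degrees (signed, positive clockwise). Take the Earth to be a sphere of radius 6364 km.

-56.9°

At departure: θ₁ = atan2(sin Δλ cos φ₂, cos φ₁ sin φ₂ − sin φ₁ cos φ₂ cos Δλ) = 89.01°
At arrival: θ₂ = atan2(sin Δλ cos φ₁, −cos φ₂ sin φ₁ + sin φ₂ cos φ₁ cos Δλ) = 32.09°
Δθ = θ₂ − θ₁ = -56.9°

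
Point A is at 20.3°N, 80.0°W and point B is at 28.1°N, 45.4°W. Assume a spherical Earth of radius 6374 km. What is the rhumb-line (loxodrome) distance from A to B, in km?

3613 km

Δψ = ln[tan(π/4+φ₂/2)/tan(π/4+φ₁/2)] = +0.1494;  Δφ = +0.1361 rad,  Δλ = +0.6039 rad
q = Δφ/Δψ = 0.9111
d = R·√(Δφ² + q²Δλ²) = 6374·0.56681 = 3613 km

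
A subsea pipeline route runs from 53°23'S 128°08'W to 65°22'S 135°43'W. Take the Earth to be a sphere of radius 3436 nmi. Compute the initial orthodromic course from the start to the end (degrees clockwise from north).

194.6°

N = sin Δλ·cos φ₂ = -0.0550;  D = cos φ₁ sin φ₂ − sin φ₁ cos φ₂ cos Δλ = -0.2106
initial course = atan2(N, D) = 194.64°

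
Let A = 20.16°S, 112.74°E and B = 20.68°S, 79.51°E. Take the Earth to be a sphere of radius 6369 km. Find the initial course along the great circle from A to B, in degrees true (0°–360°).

263.1°

N = sin Δλ·cos φ₂ = -0.5127;  D = cos φ₁ sin φ₂ − sin φ₁ cos φ₂ cos Δλ = -0.0618
initial course = atan2(N, D) = 263.13°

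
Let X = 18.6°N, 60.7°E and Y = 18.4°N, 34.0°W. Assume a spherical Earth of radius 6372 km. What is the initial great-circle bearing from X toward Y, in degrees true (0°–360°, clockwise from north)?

288.9°

θ = atan2( sin Δλ·cos φ₂ ,  cos φ₁ sin φ₂ − sin φ₁ cos φ₂ cos Δλ )
  = atan2(-0.9457, +0.3240) = 288.91°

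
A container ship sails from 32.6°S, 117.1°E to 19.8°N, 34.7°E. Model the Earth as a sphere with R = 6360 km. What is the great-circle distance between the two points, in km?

10485 km

Haversine: a = sin²(Δφ/2)+cos φ₁ cos φ₂ sin²(Δλ/2) = 0.53883;  σ = 2·atan2(√a,√(1−a))
σ = 94.455° → d = Rσ = 6360·1.64854 = 10485 km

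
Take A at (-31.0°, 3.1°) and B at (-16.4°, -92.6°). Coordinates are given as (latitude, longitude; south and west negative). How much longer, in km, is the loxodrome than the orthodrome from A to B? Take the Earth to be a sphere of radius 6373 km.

241 km

Great circle: cos σ = sin φ₁ sin φ₂ + cos φ₁ cos φ₂ cos Δλ,  σ = 1.5070 rad → d_gc = 9604.2 km
Rhumb line: Δψ = +0.2793, q = Δφ/Δψ = 0.9122, d_rh = R√(Δφ²+q²Δλ²) = 9845.2 km
Excess = 9845.2 − 9604.2 = 241.0 ≈ 241 km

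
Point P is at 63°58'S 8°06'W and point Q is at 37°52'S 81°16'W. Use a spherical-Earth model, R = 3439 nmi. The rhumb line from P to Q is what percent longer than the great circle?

Great circle: σ = 0.8607 rad → d_gc = Rσ = 2960.1 nmi
Rhumb: Δφ = +0.4555, Δλ = -1.2770, Δψ = +0.7495, q = Δφ/Δψ = 0.6077 → d_rh = R√(Δφ²+q²Δλ²) = 3094.8 nmi
Excess = (3094.8 − 2960.1) / 2960.1 = 134.7 / 2960.1 = 4.551% ≈ 4.6%

4.6%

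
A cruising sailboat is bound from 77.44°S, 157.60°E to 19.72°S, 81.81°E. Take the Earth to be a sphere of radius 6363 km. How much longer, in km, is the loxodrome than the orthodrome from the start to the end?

355 km

Great circle: cos σ = sin φ₁ sin φ₂ + cos φ₁ cos φ₂ cos Δλ,  σ = 1.1814 rad → d_gc = 7517.45 km
Rhumb line: Δψ = +1.8557, q = Δφ/Δψ = 0.5429, d_rh = R√(Δφ²+q²Δλ²) = 7872.02 km
Excess = 7872.02 − 7517.45 = 354.57 ≈ 355 km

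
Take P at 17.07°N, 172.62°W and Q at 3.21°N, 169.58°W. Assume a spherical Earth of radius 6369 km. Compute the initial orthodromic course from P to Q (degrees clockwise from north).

167.5°

θ = atan2( sin Δλ·cos φ₂ ,  cos φ₁ sin φ₂ − sin φ₁ cos φ₂ cos Δλ )
  = atan2(+0.0529, -0.2391) = 167.51°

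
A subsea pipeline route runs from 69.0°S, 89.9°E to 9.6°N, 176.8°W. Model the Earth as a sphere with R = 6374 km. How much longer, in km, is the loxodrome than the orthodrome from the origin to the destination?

Great circle: cos σ = sin φ₁ sin φ₂ + cos φ₁ cos φ₂ cos Δλ,  σ = 1.7478 rad → d_gc = 11140.2 km
Rhumb line: Δψ = +1.8539, q = Δφ/Δψ = 0.7400, d_rh = R√(Δφ²+q²Δλ²) = 11638.1 km
Excess = 11638.1 − 11140.2 = 497.9 ≈ 498 km

498 km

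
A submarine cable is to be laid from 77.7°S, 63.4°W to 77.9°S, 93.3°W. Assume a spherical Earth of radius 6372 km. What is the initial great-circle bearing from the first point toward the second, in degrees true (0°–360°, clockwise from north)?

θ = atan2( sin Δλ·cos φ₂ ,  cos φ₁ sin φ₂ − sin φ₁ cos φ₂ cos Δλ )
  = atan2(-0.1045, -0.0308) = 253.60°

253.6°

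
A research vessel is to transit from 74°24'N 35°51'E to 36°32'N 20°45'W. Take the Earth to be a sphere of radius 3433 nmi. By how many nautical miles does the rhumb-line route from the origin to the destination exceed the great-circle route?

81 nmi

Great circle: cos σ = sin φ₁ sin φ₂ + cos φ₁ cos φ₂ cos Δλ,  σ = 0.8061 rad → d_gc = 2767.38 nmi
Rhumb line: Δψ = -1.3021, q = Δφ/Δψ = 0.5076, d_rh = R√(Δφ²+q²Δλ²) = 2847.93 nmi
Excess = 2847.93 − 2767.38 = 80.55 ≈ 81 nmi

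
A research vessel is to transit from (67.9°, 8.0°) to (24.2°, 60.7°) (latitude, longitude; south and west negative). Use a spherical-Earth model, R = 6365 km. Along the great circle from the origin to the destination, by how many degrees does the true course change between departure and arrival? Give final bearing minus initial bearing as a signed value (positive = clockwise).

+42.0°

At departure: θ₁ = atan2(sin Δλ cos φ₂, cos φ₁ sin φ₂ − sin φ₁ cos φ₂ cos Δλ) = 116.26°
At arrival: θ₂ = atan2(sin Δλ cos φ₁, −cos φ₂ sin φ₁ + sin φ₂ cos φ₁ cos Δλ) = 158.29°
Δθ = θ₂ − θ₁ = +42.0°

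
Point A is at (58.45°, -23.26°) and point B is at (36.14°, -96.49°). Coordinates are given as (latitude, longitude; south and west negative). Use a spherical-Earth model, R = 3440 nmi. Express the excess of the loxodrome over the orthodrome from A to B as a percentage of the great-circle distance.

Great circle: σ = 0.8963 rad → d_gc = Rσ = 3083.3 nmi
Rhumb: Δφ = -0.3894, Δλ = -1.2781, Δψ = -0.5868, q = Δφ/Δψ = 0.6636 → d_rh = R√(Δφ²+q²Δλ²) = 3210.4 nmi
Excess = (3210.4 − 3083.3) / 3083.3 = 127.1 / 3083.3 = 4.12% ≈ 4.1%

4.1%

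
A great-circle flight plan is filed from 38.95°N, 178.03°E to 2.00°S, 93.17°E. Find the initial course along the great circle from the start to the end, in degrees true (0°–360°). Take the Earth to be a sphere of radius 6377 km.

N = sin Δλ·cos φ₂ = -0.9954;  D = cos φ₁ sin φ₂ − sin φ₁ cos φ₂ cos Δλ = -0.0834
initial course = atan2(N, D) = 265.21°

265.2°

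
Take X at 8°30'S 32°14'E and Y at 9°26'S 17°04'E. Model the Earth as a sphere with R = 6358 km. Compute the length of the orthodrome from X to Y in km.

1666 km

cos σ = sin φ₁ sin φ₂ + cos φ₁ cos φ₂ cos Δλ
      = sin(-8.50°)sin(-9.43°) + cos(-8.50°)cos(-9.43°)cos(-15.17°) = 0.9659
σ = 15.009° → d = Rσ = 6358·0.26196 = 1666 km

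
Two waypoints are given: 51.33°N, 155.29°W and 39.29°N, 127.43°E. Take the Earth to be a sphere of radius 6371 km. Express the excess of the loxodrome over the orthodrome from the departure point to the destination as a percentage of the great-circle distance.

4.3%

Great circle: σ = 0.9262 rad → d_gc = Rσ = 5900.7 km
Rhumb: Δφ = -0.2101, Δλ = -1.3488, Δψ = -0.3005, q = Δφ/Δψ = 0.6993 → d_rh = R√(Δφ²+q²Δλ²) = 6156.6 km
Excess = (6156.6 − 5900.7) / 5900.7 = 255.9 / 5900.7 = 4.34% ≈ 4.3%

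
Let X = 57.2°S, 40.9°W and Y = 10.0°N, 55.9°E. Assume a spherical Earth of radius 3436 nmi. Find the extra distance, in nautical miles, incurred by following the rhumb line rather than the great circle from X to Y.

199 nmi

Great circle: cos σ = sin φ₁ sin φ₂ + cos φ₁ cos φ₂ cos Δλ,  σ = 1.7815 rad → d_gc = 6121.2 nmi
Rhumb line: Δψ = +1.3985, q = Δφ/Δψ = 0.8386, d_rh = R√(Δφ²+q²Δλ²) = 6319.9 nmi
Excess = 6319.9 − 6121.2 = 198.7 ≈ 199 nmi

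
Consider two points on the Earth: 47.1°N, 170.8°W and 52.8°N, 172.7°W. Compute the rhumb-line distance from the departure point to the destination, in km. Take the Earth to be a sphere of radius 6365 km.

648 km

Δψ = ln[tan(π/4+φ₂/2)/tan(π/4+φ₁/2)] = +0.1549;  Δφ = +0.0995 rad,  Δλ = -0.0332 rad
q = Δφ/Δψ = 0.6424
d = R·√(Δφ² + q²Δλ²) = 6365·0.10174 = 648 km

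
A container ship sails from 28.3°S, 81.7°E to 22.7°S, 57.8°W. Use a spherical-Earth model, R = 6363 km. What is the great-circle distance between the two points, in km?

cos σ = sin φ₁ sin φ₂ + cos φ₁ cos φ₂ cos Δλ
      = sin(-28.30°)sin(-22.70°) + cos(-28.30°)cos(-22.70°)cos(-139.50°) = -0.4347
σ = 115.766° → d = Rσ = 6363·2.02051 = 12856 km

12856 km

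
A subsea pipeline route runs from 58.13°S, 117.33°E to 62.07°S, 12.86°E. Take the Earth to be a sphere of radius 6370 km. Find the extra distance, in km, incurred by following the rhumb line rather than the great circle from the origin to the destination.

630 km

Great circle: cos σ = sin φ₁ sin φ₂ + cos φ₁ cos φ₂ cos Δλ,  σ = 0.8113 rad → d_gc = 5168.2 km
Rhumb line: Δψ = -0.1381, q = Δφ/Δψ = 0.4978, d_rh = R√(Δφ²+q²Δλ²) = 5798.3 km
Excess = 5798.3 − 5168.2 = 630.1 ≈ 630 km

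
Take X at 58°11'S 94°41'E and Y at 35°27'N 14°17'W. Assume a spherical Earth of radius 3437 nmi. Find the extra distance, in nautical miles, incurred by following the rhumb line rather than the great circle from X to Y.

159 nmi

Great circle: cos σ = sin φ₁ sin φ₂ + cos φ₁ cos φ₂ cos Δλ,  σ = 2.2555 rad → d_gc = 7752.085 nmi
Rhumb line: Δψ = +1.9177, q = Δφ/Δψ = 0.8522, d_rh = R√(Δφ²+q²Δλ²) = 7910.591 nmi
Excess = 7910.591 − 7752.085 = 158.506 ≈ 159 nmi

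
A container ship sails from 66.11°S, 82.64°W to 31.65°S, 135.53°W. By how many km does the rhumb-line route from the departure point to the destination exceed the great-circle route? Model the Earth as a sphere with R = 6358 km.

113 km

Great circle: cos σ = sin φ₁ sin φ₂ + cos φ₁ cos φ₂ cos Δλ,  σ = 0.8124 rad → d_gc = 5165.1 km
Rhumb line: Δψ = +0.9704, q = Δφ/Δψ = 0.6198, d_rh = R√(Δφ²+q²Δλ²) = 5277.7 km
Excess = 5277.7 − 5165.1 = 112.6 ≈ 113 km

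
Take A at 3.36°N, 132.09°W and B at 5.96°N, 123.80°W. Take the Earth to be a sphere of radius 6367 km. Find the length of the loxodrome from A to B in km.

962 km

Rhumb course C = atan2(Δλ, Δψ) with Δψ = ln[tan(π/4+φ₂/2)/tan(π/4+φ₁/2)] = +0.0455, Δλ = +0.1447 → C = 72.53°
d = R·|Δφ| / |cos C| = 6367·0.04538 / 0.30018 = 962 km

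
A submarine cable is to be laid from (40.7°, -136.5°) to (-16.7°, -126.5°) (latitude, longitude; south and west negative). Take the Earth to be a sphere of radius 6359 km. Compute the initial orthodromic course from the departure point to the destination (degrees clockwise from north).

N = sin Δλ·cos φ₂ = +0.1663;  D = cos φ₁ sin φ₂ − sin φ₁ cos φ₂ cos Δλ = -0.8330
initial course = atan2(N, D) = 168.71°

168.7°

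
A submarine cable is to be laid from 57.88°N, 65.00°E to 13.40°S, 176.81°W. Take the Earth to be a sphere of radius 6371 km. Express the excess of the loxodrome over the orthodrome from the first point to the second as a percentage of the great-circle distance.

5.2%

Great circle: σ = 2.0271 rad → d_gc = Rσ = 12914.5 km
Rhumb: Δφ = -1.2441, Δλ = +2.0628, Δψ = -1.4813, q = Δφ/Δψ = 0.8399 → d_rh = R√(Δφ²+q²Δλ²) = 13588.7 km
Excess = (13588.7 − 12914.5) / 12914.5 = 674.2 / 12914.5 = 5.22% ≈ 5.2%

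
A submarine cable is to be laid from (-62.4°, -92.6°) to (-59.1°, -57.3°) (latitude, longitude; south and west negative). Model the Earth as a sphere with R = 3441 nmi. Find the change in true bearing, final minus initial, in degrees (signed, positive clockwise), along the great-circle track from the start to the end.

-31.0°

Initial bearing θ₁ = atan2(sin Δλ cos φ₂, cos φ₁ sin φ₂ − sin φ₁ cos φ₂ cos Δλ) = 95.03°
Final bearing θ₂ = (initial bearing from the destination back to the start) + 180° = 63.99°
Δθ = θ₂ − θ₁ = -31.0°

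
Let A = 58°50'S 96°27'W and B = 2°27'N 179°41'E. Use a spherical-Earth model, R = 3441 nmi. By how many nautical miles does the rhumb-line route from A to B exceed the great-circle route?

Great circle: cos σ = sin φ₁ sin φ₂ + cos φ₁ cos φ₂ cos Δλ,  σ = 1.5521 rad → d_gc = 5340.88 nmi
Rhumb line: Δψ = +1.3197, q = Δφ/Δψ = 0.8105, d_rh = R√(Δφ²+q²Δλ²) = 5496.39 nmi
Excess = 5496.39 − 5340.88 = 155.51 ≈ 156 nmi

156 nmi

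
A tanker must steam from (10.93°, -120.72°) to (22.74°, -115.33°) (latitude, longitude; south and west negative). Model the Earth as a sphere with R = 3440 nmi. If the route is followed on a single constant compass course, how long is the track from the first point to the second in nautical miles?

Δψ = ln[tan(π/4+φ₂/2)/tan(π/4+φ₁/2)] = +0.2158;  Δφ = +0.2061 rad,  Δλ = +0.0941 rad
q = Δφ/Δψ = 0.9551
d = R·√(Δφ² + q²Δλ²) = 3440·0.22486 = 774 nmi

774 nmi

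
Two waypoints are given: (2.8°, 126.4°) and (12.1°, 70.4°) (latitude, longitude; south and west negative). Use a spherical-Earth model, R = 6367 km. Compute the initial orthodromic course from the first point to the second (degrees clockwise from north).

282.7°

N = sin Δλ·cos φ₂ = -0.8106;  D = cos φ₁ sin φ₂ − sin φ₁ cos φ₂ cos Δλ = +0.1827
initial course = atan2(N, D) = 282.70°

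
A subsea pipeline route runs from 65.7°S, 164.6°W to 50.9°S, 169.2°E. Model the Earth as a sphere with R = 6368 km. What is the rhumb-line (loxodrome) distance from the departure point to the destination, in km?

2228 km

Rhumb course C = atan2(Δλ, Δψ) with Δψ = ln[tan(π/4+φ₂/2)/tan(π/4+φ₁/2)] = +0.5004, Δλ = -0.4573 → C = 317.58°
d = R·|Δφ| / |cos C| = 6368·0.25831 / 0.73820 = 2228 km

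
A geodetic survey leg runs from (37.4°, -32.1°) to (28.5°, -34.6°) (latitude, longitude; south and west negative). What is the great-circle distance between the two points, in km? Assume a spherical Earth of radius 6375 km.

Haversine: a = sin²(Δφ/2)+cos φ₁ cos φ₂ sin²(Δλ/2) = 0.00635;  σ = 2·atan2(√a,√(1−a))
σ = 9.143° → d = Rσ = 6375·0.15957 = 1017 km

1017 km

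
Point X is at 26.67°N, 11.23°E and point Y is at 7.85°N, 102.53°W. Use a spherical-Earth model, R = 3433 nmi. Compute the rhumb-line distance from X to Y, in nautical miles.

6572 nmi

Rhumb course C = atan2(Δλ, Δψ) with Δψ = ln[tan(π/4+φ₂/2)/tan(π/4+φ₁/2)] = -0.3458, Δλ = -1.9855 → C = 260.12°
d = R·|Δφ| / |cos C| = 3433·0.32847 / 0.17159 = 6572 nmi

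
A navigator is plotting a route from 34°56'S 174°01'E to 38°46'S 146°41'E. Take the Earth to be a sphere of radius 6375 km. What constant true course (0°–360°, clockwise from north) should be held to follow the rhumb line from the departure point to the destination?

260.1°

Meridional parts: M(φ₁)=-0.6514, M(φ₂)=-0.7351 → ΔM = -0.0836;  Δλ = -0.4771 rad
tan C = Δλ / ΔM = +5.7036 → C = 260.06°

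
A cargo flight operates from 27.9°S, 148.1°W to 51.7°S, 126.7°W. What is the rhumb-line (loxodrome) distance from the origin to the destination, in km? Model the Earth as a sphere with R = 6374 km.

Rhumb course C = atan2(Δλ, Δψ) with Δψ = ln[tan(π/4+φ₂/2)/tan(π/4+φ₁/2)] = -0.5503, Δλ = +0.3735 → C = 145.83°
d = R·|Δφ| / |cos C| = 6374·0.41539 / 0.82740 = 3200 km

3200 km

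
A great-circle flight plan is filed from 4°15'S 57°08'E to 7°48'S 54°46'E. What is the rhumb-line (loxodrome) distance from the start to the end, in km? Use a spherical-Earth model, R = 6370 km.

474 km

Δψ = ln[tan(π/4+φ₂/2)/tan(π/4+φ₁/2)] = -0.0623;  Δφ = -0.0620 rad,  Δλ = -0.0413 rad
q = Δφ/Δψ = 0.9943
d = R·√(Δφ² + q²Δλ²) = 6370·0.07434 = 474 km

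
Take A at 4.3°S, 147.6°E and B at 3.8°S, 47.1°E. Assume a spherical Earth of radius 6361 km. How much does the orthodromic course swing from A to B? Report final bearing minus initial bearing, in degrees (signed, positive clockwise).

Initial bearing θ₁ = atan2(sin Δλ cos φ₂, cos φ₁ sin φ₂ − sin φ₁ cos φ₂ cos Δλ) = 265.35°
Final bearing θ₂ = (initial bearing from the destination back to the start) + 180° = 275.06°
Δθ = θ₂ − θ₁ = +9.7°

+9.7°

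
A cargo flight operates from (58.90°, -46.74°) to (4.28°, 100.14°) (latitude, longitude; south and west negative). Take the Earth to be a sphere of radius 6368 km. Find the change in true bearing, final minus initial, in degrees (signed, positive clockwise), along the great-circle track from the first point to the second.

At departure: θ₁ = atan2(sin Δλ cos φ₂, cos φ₁ sin φ₂ − sin φ₁ cos φ₂ cos Δλ) = 35.86°
At arrival: θ₂ = atan2(sin Δλ cos φ₁, −cos φ₂ sin φ₁ + sin φ₂ cos φ₁ cos Δλ) = 162.33°
Δθ = θ₂ − θ₁ = +126.5°

+126.5°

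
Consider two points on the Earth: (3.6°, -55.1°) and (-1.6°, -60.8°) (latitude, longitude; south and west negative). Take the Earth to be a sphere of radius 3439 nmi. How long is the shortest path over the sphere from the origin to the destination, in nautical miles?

463 nmi

Haversine: a = sin²(Δφ/2)+cos φ₁ cos φ₂ sin²(Δλ/2) = 0.00452;  σ = 2·atan2(√a,√(1−a))
σ = 7.713° → d = Rσ = 3439·0.13463 = 463 nmi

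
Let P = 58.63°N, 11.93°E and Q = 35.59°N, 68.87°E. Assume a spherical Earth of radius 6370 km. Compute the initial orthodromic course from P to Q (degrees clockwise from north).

96.3°

N = sin Δλ·cos φ₂ = +0.6815;  D = cos φ₁ sin φ₂ − sin φ₁ cos φ₂ cos Δλ = -0.0758
initial course = atan2(N, D) = 96.35°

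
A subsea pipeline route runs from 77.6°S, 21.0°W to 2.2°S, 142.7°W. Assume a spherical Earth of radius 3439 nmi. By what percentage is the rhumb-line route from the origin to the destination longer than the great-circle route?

Great circle: σ = 1.6461 rad → d_gc = Rσ = 5661.0 nmi
Rhumb: Δφ = +1.3160, Δλ = -2.1241, Δψ = +2.1814, q = Δφ/Δψ = 0.6033 → d_rh = R√(Δφ²+q²Δλ²) = 6316.7 nmi
Excess = (6316.7 − 5661.0) / 5661.0 = 655.7 / 5661.0 = 11.58% ≈ 11.6%

11.6%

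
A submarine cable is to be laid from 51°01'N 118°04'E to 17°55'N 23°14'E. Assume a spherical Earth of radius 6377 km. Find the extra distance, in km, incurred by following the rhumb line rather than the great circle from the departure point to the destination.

422 km

Great circle: cos σ = sin φ₁ sin φ₂ + cos φ₁ cos φ₂ cos Δλ,  σ = 1.3810 rad → d_gc = 8806.4 km
Rhumb line: Δψ = -0.7207, q = Δφ/Δψ = 0.8016, d_rh = R√(Δφ²+q²Δλ²) = 9228.4 km
Excess = 9228.4 − 8806.4 = 422.0 ≈ 422 km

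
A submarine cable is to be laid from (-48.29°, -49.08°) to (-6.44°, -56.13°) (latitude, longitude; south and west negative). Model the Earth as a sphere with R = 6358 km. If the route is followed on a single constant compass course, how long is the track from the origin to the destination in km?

4692 km

Rhumb course C = atan2(Δλ, Δψ) with Δψ = ln[tan(π/4+φ₂/2)/tan(π/4+φ₁/2)] = +0.8524, Δλ = -0.1230 → C = 351.79°
d = R·|Δφ| / |cos C| = 6358·0.73042 / 0.98974 = 4692 km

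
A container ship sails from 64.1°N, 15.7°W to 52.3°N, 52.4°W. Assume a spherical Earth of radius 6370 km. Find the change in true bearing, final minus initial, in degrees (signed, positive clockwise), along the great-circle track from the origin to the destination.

-31.6°

At departure: θ₁ = atan2(sin Δλ cos φ₂, cos φ₁ sin φ₂ − sin φ₁ cos φ₂ cos Δλ) = 255.36°
At arrival: θ₂ = atan2(sin Δλ cos φ₁, −cos φ₂ sin φ₁ + sin φ₂ cos φ₁ cos Δλ) = 223.72°
Δθ = θ₂ − θ₁ = -31.6°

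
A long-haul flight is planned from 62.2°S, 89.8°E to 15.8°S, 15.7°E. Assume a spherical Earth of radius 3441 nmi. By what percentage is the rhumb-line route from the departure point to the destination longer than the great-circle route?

3.4%

Great circle: σ = 1.1985 rad → d_gc = Rσ = 4123.9 nmi
Rhumb: Δφ = +0.8098, Δλ = -1.2933, Δψ = +1.1171, q = Δφ/Δψ = 0.7249 → d_rh = R√(Δφ²+q²Δλ²) = 4263.0 nmi
Excess = (4263.0 − 4123.9) / 4123.9 = 139.1 / 4123.9 = 3.37% ≈ 3.4%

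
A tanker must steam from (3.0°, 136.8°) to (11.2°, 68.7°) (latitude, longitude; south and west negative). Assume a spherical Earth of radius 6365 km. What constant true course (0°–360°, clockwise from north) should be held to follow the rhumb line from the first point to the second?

Δψ = ln[tan(π/4+φ₂/2)/tan(π/4+φ₁/2)] = +0.1443
Δλ = -1.1886 rad (taken the short way round)
course = atan2(Δλ, Δψ) = 276.92°

276.9°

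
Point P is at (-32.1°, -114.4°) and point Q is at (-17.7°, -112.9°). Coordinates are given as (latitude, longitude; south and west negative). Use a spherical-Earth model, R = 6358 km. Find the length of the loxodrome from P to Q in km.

Rhumb course C = atan2(Δλ, Δψ) with Δψ = ln[tan(π/4+φ₂/2)/tan(π/4+φ₁/2)] = +0.2781, Δλ = +0.0262 → C = 5.38°
d = R·|Δφ| / |cos C| = 6358·0.25133 / 0.99560 = 1605 km

1605 km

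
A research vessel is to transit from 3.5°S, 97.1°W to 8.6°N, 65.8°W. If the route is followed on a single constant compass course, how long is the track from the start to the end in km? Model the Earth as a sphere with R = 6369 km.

Rhumb course C = atan2(Δλ, Δψ) with Δψ = ln[tan(π/4+φ₂/2)/tan(π/4+φ₁/2)] = +0.2118, Δλ = +0.5463 → C = 68.81°
d = R·|Δφ| / |cos C| = 6369·0.21118 / 0.36147 = 3721 km

3721 km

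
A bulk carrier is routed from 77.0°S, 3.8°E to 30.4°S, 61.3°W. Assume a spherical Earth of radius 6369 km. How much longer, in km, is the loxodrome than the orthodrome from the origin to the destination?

229 km

Great circle: cos σ = sin φ₁ sin φ₂ + cos φ₁ cos φ₂ cos Δλ,  σ = 0.9585 rad → d_gc = 6104.6 km
Rhumb line: Δψ = +1.6147, q = Δφ/Δψ = 0.5037, d_rh = R√(Δφ²+q²Δλ²) = 6333.9 km
Excess = 6333.9 − 6104.6 = 229.3 ≈ 229 km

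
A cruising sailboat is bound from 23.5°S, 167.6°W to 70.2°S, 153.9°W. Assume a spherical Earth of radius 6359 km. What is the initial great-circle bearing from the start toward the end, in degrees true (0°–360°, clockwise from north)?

N = sin Δλ·cos φ₂ = +0.0802;  D = cos φ₁ sin φ₂ − sin φ₁ cos φ₂ cos Δλ = -0.7316
initial course = atan2(N, D) = 173.74°

173.7°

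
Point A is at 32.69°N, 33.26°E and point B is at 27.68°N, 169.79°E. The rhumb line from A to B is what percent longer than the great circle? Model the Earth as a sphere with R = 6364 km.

10.5%

Great circle: σ = 1.8650 rad → d_gc = Rσ = 11868.9 km
Rhumb: Δφ = -0.0874, Δλ = +2.3829, Δψ = -0.1012, q = Δφ/Δψ = 0.8639 → d_rh = R√(Δφ²+q²Δλ²) = 13113.3 km
Excess = (13113.3 − 11868.9) / 11868.9 = 1244.4 / 11868.9 = 10.48% ≈ 10.5%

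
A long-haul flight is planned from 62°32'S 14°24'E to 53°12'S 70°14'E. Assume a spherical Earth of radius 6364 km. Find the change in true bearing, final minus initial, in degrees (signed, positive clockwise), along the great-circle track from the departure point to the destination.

At departure: θ₁ = atan2(sin Δλ cos φ₂, cos φ₁ sin φ₂ − sin φ₁ cos φ₂ cos Δλ) = 98.13°
At arrival: θ₂ = atan2(sin Δλ cos φ₁, −cos φ₂ sin φ₁ + sin φ₂ cos φ₁ cos Δλ) = 49.66°
Δθ = θ₂ − θ₁ = -48.5°

-48.5°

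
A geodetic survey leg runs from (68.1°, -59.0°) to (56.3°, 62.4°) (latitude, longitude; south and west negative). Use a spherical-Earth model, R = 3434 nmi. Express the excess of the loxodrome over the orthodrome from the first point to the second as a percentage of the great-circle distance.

Great circle: σ = 0.8445 rad → d_gc = Rσ = 2900.1 nmi
Rhumb: Δφ = -0.2059, Δλ = +2.1188, Δψ = -0.4482, q = Δφ/Δψ = 0.4595 → d_rh = R√(Δφ²+q²Δλ²) = 3417.7 nmi
Excess = (3417.7 − 2900.1) / 2900.1 = 517.6 / 2900.1 = 17.848% ≈ 17.8%

17.8%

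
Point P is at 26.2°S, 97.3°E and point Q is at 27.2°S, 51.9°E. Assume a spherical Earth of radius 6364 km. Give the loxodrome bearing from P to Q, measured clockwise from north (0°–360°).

Δψ = ln[tan(π/4+φ₂/2)/tan(π/4+φ₁/2)] = -0.0195
Δλ = -0.7924 rad (taken the short way round)
course = atan2(Δλ, Δψ) = 268.59°

268.6°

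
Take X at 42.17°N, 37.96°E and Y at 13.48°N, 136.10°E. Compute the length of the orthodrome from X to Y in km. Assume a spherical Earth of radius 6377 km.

Haversine: a = sin²(Δφ/2)+cos φ₁ cos φ₂ sin²(Δλ/2) = 0.47278;  σ = 2·atan2(√a,√(1−a))
σ = 86.879° → d = Rσ = 6377·1.51633 = 9670 km

9670 km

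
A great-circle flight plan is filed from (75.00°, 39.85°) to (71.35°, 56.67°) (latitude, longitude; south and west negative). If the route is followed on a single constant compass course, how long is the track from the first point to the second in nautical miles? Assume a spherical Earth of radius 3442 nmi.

365 nmi

Rhumb course C = atan2(Δλ, Δψ) with Δψ = ln[tan(π/4+φ₂/2)/tan(π/4+φ₁/2)] = -0.2209, Δλ = +0.2936 → C = 126.97°
d = R·|Δφ| / |cos C| = 3442·0.06370 / 0.60134 = 365 nmi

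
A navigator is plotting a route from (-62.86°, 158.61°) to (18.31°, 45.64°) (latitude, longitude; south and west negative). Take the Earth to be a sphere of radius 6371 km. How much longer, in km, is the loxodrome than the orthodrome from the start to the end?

Great circle: cos σ = sin φ₁ sin φ₂ + cos φ₁ cos φ₂ cos Δλ,  σ = 2.0360 rad → d_gc = 12971.1 km
Rhumb line: Δψ = +1.7466, q = Δφ/Δψ = 0.8111, d_rh = R√(Δφ²+q²Δλ²) = 13611.8 km
Excess = 13611.8 − 12971.1 = 640.7 ≈ 641 km

641 km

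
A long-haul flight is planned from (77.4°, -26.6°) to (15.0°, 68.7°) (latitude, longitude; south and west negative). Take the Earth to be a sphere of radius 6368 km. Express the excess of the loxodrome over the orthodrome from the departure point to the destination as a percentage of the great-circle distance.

Great circle: σ = 1.3355 rad → d_gc = Rσ = 8504.5 km
Rhumb: Δφ = -1.0891, Δλ = +1.6633, Δψ = -1.9388, q = Δφ/Δψ = 0.5617 → d_rh = R√(Δφ²+q²Δλ²) = 9137.8 km
Excess = (9137.8 − 8504.5) / 8504.5 = 633.3 / 8504.5 = 7.447% ≈ 7.4%

7.4%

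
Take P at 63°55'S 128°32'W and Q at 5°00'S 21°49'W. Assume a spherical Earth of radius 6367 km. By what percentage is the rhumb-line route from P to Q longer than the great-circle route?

7.0%

Great circle: σ = 1.6185 rad → d_gc = Rσ = 10305.1 km
Rhumb: Δφ = +1.0283, Δλ = +1.8626, Δψ = +1.3752, q = Δφ/Δψ = 0.7477 → d_rh = R√(Δφ²+q²Δλ²) = 11022.4 km
Excess = (11022.4 − 10305.1) / 10305.1 = 717.3 / 10305.1 = 6.96% ≈ 7.0%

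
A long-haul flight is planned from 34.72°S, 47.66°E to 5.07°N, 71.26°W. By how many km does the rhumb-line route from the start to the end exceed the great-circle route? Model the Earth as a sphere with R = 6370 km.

Great circle: cos σ = sin φ₁ sin φ₂ + cos φ₁ cos φ₂ cos Δλ,  σ = 2.0334 rad → d_gc = 12952.6 km
Rhumb line: Δψ = +0.7355, q = Δφ/Δψ = 0.9442, d_rh = R√(Δφ²+q²Δλ²) = 13244.5 km
Excess = 13244.5 − 12952.6 = 291.9 ≈ 292 km

292 km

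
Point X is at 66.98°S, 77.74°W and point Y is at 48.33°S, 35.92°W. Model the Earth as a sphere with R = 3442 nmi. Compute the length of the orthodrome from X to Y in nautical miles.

cos σ = sin φ₁ sin φ₂ + cos φ₁ cos φ₂ cos Δλ
      = sin(-66.98°)sin(-48.33°) + cos(-66.98°)cos(-48.33°)cos(41.82°) = 0.8813
σ = 28.206° → d = Rσ = 3442·0.49228 = 1694 nmi

1694 nmi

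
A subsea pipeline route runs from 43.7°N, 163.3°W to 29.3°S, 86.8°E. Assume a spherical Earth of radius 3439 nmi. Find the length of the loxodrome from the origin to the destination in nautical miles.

Rhumb course C = atan2(Δλ, Δψ) with Δψ = ln[tan(π/4+φ₂/2)/tan(π/4+φ₁/2)] = -1.3849, Δλ = -1.9181 → C = 234.17°
d = R·|Δφ| / |cos C| = 3439·1.27409 / 0.58537 = 7485 nmi

7485 nmi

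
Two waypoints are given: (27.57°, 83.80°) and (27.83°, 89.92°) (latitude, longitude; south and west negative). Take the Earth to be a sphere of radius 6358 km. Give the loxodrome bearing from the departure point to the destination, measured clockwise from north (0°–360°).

87.3°

Δψ = ln[tan(π/4+φ₂/2)/tan(π/4+φ₁/2)] = +0.0051
Δλ = +0.1068 rad (taken the short way round)
course = atan2(Δλ, Δψ) = 87.25°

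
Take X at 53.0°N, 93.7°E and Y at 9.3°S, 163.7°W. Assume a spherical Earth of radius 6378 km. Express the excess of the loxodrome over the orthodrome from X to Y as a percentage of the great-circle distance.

3.2%

Great circle: σ = 1.8324 rad → d_gc = Rσ = 11687.0 km
Rhumb: Δφ = -1.0873, Δλ = +1.7907, Δψ = -1.2579, q = Δφ/Δψ = 0.8644 → d_rh = R√(Δφ²+q²Δλ²) = 12065.1 km
Excess = (12065.1 − 11687.0) / 11687.0 = 378.1 / 11687.0 = 3.24% ≈ 3.2%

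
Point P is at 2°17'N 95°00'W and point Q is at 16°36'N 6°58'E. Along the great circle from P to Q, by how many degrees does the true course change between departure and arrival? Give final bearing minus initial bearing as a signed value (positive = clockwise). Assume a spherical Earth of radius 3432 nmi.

+23.1°

At departure: θ₁ = atan2(sin Δλ cos φ₂, cos φ₁ sin φ₂ − sin φ₁ cos φ₂ cos Δλ) = 72.62°
At arrival: θ₂ = atan2(sin Δλ cos φ₁, −cos φ₂ sin φ₁ + sin φ₂ cos φ₁ cos Δλ) = 95.69°
Δθ = θ₂ − θ₁ = +23.1°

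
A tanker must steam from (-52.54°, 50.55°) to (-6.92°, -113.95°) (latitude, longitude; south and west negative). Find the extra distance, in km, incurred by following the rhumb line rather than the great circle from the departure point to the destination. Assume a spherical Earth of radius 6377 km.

Great circle: cos σ = sin φ₁ sin φ₂ + cos φ₁ cos φ₂ cos Δλ,  σ = 2.0785 rad → d_gc = 13254.66 km
Rhumb line: Δψ = +0.9605, q = Δφ/Δψ = 0.8290, d_rh = R√(Δφ²+q²Δλ²) = 16004.24 km
Excess = 16004.24 − 13254.66 = 2749.58 ≈ 2750 km

2750 km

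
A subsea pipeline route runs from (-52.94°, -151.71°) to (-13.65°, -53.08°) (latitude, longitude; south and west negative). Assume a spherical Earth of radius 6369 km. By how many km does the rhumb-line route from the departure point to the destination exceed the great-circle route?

Great circle: cos σ = sin φ₁ sin φ₂ + cos φ₁ cos φ₂ cos Δλ,  σ = 1.4702 rad → d_gc = 9363.6 km
Rhumb line: Δψ = +0.8526, q = Δφ/Δψ = 0.8043, d_rh = R√(Δφ²+q²Δλ²) = 9840.6 km
Excess = 9840.6 − 9363.6 = 477.0 ≈ 477 km

477 km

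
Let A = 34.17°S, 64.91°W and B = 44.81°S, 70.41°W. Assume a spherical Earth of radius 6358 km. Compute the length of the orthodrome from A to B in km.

1270 km

Haversine: a = sin²(Δφ/2)+cos φ₁ cos φ₂ sin²(Δλ/2) = 0.00995;  σ = 2·atan2(√a,√(1−a))
σ = 11.448° → d = Rσ = 6358·0.19981 = 1270 km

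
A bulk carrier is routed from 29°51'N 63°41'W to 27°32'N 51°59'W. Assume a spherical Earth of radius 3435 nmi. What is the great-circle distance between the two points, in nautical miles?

630 nmi

cos σ = sin φ₁ sin φ₂ + cos φ₁ cos φ₂ cos Δλ
      = sin(29.85°)sin(27.53°) + cos(29.85°)cos(27.53°)cos(11.70°) = 0.9832
σ = 10.516° → d = Rσ = 3435·0.18354 = 630 nmi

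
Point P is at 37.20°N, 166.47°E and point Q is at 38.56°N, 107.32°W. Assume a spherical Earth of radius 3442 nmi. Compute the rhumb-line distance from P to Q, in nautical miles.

4088 nmi

Δψ = ln[tan(π/4+φ₂/2)/tan(π/4+φ₁/2)] = +0.0301;  Δφ = +0.0237 rad,  Δλ = +1.5046 rad
q = Δφ/Δψ = 0.7893
d = R·√(Δφ² + q²Δλ²) = 3442·1.18779 = 4088 nmi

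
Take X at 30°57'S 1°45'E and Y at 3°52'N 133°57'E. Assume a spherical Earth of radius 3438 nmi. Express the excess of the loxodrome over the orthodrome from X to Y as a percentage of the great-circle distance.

Great circle: σ = 2.2262 rad → d_gc = Rσ = 7653.5 nmi
Rhumb: Δφ = +0.6077, Δλ = +2.3073, Δψ = +0.6361, q = Δφ/Δψ = 0.9553 → d_rh = R√(Δφ²+q²Δλ²) = 7860.9 nmi
Excess = (7860.9 − 7653.5) / 7653.5 = 207.4 / 7653.5 = 2.71% ≈ 2.7%

2.7%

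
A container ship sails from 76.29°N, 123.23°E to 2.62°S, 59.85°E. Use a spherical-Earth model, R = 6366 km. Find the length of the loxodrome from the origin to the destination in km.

Δψ = ln[tan(π/4+φ₂/2)/tan(π/4+φ₁/2)] = -2.1642;  Δφ = -1.3772 rad,  Δλ = -1.1062 rad
q = Δφ/Δψ = 0.6364
d = R·√(Δφ² + q²Δλ²) = 6366·1.54672 = 9846 km

9846 km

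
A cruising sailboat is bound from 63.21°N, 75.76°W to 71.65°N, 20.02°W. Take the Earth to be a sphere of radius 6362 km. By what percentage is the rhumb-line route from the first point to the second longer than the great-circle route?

3.5%

Great circle: σ = 0.3841 rad → d_gc = Rσ = 2443.3 km
Rhumb: Δφ = +0.1473, Δλ = +0.9728, Δψ = +0.3883, q = Δφ/Δψ = 0.3794 → d_rh = R√(Δφ²+q²Δλ²) = 2528.3 km
Excess = (2528.3 − 2443.3) / 2443.3 = 85.0 / 2443.3 = 3.48% ≈ 3.5%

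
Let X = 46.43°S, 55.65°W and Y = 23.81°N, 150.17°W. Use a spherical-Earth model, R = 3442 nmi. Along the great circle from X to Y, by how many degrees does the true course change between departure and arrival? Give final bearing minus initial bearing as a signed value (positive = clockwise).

+29.1°

Initial bearing θ₁ = atan2(sin Δλ cos φ₂, cos φ₁ sin φ₂ − sin φ₁ cos φ₂ cos Δλ) = 283.92°
Final bearing θ₂ = (initial bearing from the destination back to the start) + 180° = 313.01°
Δθ = θ₂ − θ₁ = +29.1°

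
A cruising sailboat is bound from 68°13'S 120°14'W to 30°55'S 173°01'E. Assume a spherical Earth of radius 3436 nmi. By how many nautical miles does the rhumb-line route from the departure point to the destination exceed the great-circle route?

116 nmi

Great circle: cos σ = sin φ₁ sin φ₂ + cos φ₁ cos φ₂ cos Δλ,  σ = 0.9238 rad → d_gc = 3174.2 nmi
Rhumb line: Δψ = +1.0802, q = Δφ/Δψ = 0.6027, d_rh = R√(Δφ²+q²Δλ²) = 3289.9 nmi
Excess = 3289.9 − 3174.2 = 115.7 ≈ 116 nmi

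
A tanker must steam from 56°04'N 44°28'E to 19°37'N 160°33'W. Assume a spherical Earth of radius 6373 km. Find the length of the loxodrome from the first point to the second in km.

Δψ = ln[tan(π/4+φ₂/2)/tan(π/4+φ₁/2)] = -0.8379;  Δφ = -0.6362 rad,  Δλ = +2.7050 rad
q = Δφ/Δψ = 0.7593
d = R·√(Δφ² + q²Δλ²) = 6373·2.15009 = 13703 km

13703 km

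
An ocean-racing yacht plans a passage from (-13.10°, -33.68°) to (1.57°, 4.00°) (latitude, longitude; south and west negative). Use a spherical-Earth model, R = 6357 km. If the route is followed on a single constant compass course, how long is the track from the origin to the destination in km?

Δψ = ln[tan(π/4+φ₂/2)/tan(π/4+φ₁/2)] = +0.2581;  Δφ = +0.2560 rad,  Δλ = +0.6576 rad
q = Δφ/Δψ = 0.9922
d = R·√(Δφ² + q²Δλ²) = 6357·0.70093 = 4456 km

4456 km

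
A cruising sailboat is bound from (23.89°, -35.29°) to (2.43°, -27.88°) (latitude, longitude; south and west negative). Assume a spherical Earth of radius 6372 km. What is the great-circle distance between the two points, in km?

2516 km

Haversine: a = sin²(Δφ/2)+cos φ₁ cos φ₂ sin²(Δλ/2) = 0.03848;  σ = 2·atan2(√a,√(1−a))
σ = 22.625° → d = Rσ = 6372·0.39488 = 2516 km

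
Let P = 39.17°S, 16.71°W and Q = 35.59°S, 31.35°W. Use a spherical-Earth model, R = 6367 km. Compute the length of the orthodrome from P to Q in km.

Haversine: a = sin²(Δφ/2)+cos φ₁ cos φ₂ sin²(Δλ/2) = 0.01121;  σ = 2·atan2(√a,√(1−a))
σ = 12.156° → d = Rσ = 6367·0.21215 = 1351 km

1351 km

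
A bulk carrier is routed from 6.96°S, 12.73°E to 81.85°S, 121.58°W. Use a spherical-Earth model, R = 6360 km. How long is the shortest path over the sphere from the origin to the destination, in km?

Haversine: a = sin²(Δφ/2)+cos φ₁ cos φ₂ sin²(Δλ/2) = 0.48917;  σ = 2·atan2(√a,√(1−a))
σ = 88.759° → d = Rσ = 6360·1.54914 = 9853 km

9853 km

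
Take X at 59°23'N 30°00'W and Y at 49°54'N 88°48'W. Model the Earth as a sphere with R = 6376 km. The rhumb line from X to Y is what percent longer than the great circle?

Great circle: σ = 0.5949 rad → d_gc = Rσ = 3792.9 km
Rhumb: Δφ = -0.1655, Δλ = -1.0263, Δψ = -0.2877, q = Δφ/Δψ = 0.5754 → d_rh = R√(Δφ²+q²Δλ²) = 3910.1 km
Excess = (3910.1 − 3792.9) / 3792.9 = 117.2 / 3792.9 = 3.09% ≈ 3.1%

3.1%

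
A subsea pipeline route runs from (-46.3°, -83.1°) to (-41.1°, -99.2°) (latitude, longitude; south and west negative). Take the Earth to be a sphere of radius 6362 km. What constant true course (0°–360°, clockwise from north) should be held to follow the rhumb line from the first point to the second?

Meridional parts: M(φ₁)=-0.9138, M(φ₂)=-0.7882 → ΔM = +0.1257;  Δλ = -0.2810 rad
tan C = Δλ / ΔM = -2.2362 → C = 294.09°

294.1°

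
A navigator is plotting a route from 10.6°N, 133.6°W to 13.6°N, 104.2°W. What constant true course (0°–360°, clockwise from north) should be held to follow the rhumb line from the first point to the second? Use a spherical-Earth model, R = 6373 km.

Δψ = ln[tan(π/4+φ₂/2)/tan(π/4+φ₁/2)] = +0.0536
Δλ = +0.5131 rad (taken the short way round)
course = atan2(Δλ, Δψ) = 84.04°

84.0°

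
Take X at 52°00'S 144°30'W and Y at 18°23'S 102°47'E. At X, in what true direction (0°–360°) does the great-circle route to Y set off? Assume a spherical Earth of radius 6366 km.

241.1°

θ = atan2( sin Δλ·cos φ₂ ,  cos φ₁ sin φ₂ − sin φ₁ cos φ₂ cos Δλ )
  = atan2(-0.8754, -0.4829) = 241.11°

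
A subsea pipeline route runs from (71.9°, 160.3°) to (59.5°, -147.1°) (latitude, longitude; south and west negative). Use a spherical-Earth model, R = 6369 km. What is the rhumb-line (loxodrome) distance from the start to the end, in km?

Rhumb course C = atan2(Δλ, Δψ) with Δψ = ln[tan(π/4+φ₂/2)/tan(π/4+φ₁/2)] = -0.5375, Δλ = +0.9180 → C = 120.35°
d = R·|Δφ| / |cos C| = 6369·0.21642 / 0.50523 = 2728 km

2728 km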